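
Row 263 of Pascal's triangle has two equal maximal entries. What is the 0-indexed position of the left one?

131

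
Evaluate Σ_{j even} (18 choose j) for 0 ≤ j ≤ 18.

131072

Even-j terms of row 18 sum to 2^17 = 131072.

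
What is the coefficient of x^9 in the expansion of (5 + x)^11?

1375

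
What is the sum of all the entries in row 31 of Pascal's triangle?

2147483648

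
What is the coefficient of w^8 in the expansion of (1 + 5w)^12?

193359375

The general term is C(12,j)·(1)^j·(5w)^(12-j); the w^8 term has j = 4.
C(12,4) = 495.
Coefficient = C(12,4) · 5^8 = 495 · 390625 = 193359375.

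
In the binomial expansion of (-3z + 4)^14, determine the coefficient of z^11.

The general term is C(14,j)·(-3z)^j·(4)^(14-j); the z^11 term has j = 11.
C(14,11) = 364.
Coefficient = C(14,11) · (-3)^11 · 4^3 = 364 · (-177147) · 64 = -4126816512.

-4126816512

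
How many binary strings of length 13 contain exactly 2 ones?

78

Choose the 2 positions: C(13,2) = 78.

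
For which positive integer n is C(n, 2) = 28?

n(n−1)/2 = 28 ⇒ n(n−1) = 56. Since 8·7 = 56, n = 8.

8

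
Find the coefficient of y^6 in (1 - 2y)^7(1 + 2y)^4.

896

Coefficient of y^6 = Σ_{j} C(7,j)·(-2)^j·C(4,6-j)·2^(6-j) for j from 2 to 6.
= 1344 + (-8960) + 13440 + (-5376) + 448 = 896.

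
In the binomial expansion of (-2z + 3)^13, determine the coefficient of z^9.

The general term is C(13,j)·(-2z)^j·(3)^(13-j); the z^9 term has j = 9.
C(13,9) = 715.
Coefficient = C(13,9) · (-2)^9 · 3^4 = 715 · (-512) · 81 = -29652480.

-29652480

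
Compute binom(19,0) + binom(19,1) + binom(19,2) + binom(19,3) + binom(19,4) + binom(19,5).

16664

1 + 19 + 171 + 969 + 3876 + 11628 = 16664.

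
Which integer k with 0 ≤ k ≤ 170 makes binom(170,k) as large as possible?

85

C(170,k) is maximized at k = 170/2 = 85.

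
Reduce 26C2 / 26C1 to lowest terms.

C(n,k+1)/C(n,k) = (n−k)/(k+1) = (26−1)/(1+1) = 25/2.

25/2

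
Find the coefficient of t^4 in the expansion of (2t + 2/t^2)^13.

2342912

General term: C(13,j)·(2t)^j·(2/t^2)^(13-j), with t-exponent 1j − 2(13−j) = 3j − 26.
Set 3j − 26 = 4: j = 10.
C(13,10) = 286; 2^10 = 1024; 2^3 = 8.
Coefficient = 286 · 1024 · 8 = 2342912.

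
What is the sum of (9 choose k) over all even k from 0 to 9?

256

Even-k terms of row 9 sum to 2^8 = 256.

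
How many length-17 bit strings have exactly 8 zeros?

Choose the 8 positions: C(17,8) = 24310.

24310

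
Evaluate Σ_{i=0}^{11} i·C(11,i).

Differentiating (1+x)^11 and setting x=1: Σ i·C(11,i) = 11·2^10 = 11264.

11264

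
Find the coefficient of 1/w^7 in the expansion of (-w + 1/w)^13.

-286

General term: C(13,j)·(-w)^j·(1/w)^(13-j), with w-exponent 1j − 1(13−j) = 2j − 13.
Set 2j − 13 = -7: j = 3.
C(13,3) = 286; (-1)^3 = -1; 1^10 = 1.
Coefficient = 286 · (-1) · 1 = -286.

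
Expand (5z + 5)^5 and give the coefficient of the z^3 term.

The general term is C(5,j)·(5z)^j·(5)^(5-j); the z^3 term has j = 3.
C(5,3) = 10.
Coefficient = C(5,3) · 5^3 · 5^2 = 10 · 125 · 25 = 31250.

31250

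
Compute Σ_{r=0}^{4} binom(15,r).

1 + 15 + 105 + 455 + 1365 = 1941.

1941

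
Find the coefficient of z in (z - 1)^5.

5

The general term is C(5,j)·(z)^j·(-1)^(5-j); the z^1 term has j = 1.
C(5,1) = 5.
Coefficient = C(5,1) = 5.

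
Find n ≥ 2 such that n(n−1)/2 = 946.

44

n(n−1)/2 = 946 ⇒ n(n−1) = 1892. Since 44·43 = 1892, n = 44.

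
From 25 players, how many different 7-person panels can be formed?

480700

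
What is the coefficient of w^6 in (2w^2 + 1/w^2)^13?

329472

General term: C(13,j)·(2w^2)^j·(1/w^2)^(13-j), with w-exponent 2j − 2(13−j) = 4j − 26.
Set 4j − 26 = 6: j = 8.
C(13,8) = 1287; 2^8 = 256; 1^5 = 1.
Coefficient = 1287 · 256 · 1 = 329472.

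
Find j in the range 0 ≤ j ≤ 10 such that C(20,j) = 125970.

C(20,j) increases on 0 ≤ j ≤ 10. C(20,7) = 77520 and C(20,8) = 125970, so j = 8.

8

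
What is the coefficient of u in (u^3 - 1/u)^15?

-1365

General term: C(15,j)·(u^3)^j·(-1/u)^(15-j), with u-exponent 3j − 1(15−j) = 4j − 15.
Set 4j − 15 = 1: j = 4.
C(15,4) = 1365; 1^4 = 1; (-1)^11 = -1.
Coefficient = 1365 · 1 · (-1) = -1365.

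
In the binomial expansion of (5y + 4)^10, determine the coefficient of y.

The general term is C(10,j)·(5y)^j·(4)^(10-j); the y^1 term has j = 1.
C(10,1) = 10.
Coefficient = C(10,1) · 5^1 · 4^9 = 10 · 5 · 262144 = 13107200.

13107200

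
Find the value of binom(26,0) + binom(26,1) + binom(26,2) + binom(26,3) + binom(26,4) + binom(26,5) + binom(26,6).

313912

1 + 26 + 325 + 2600 + 14950 + 65780 + 230230 = 313912.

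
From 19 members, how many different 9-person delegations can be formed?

92378

This is C(19,9) = 92378.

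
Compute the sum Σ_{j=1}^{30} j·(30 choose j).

Differentiating (1+x)^30 and setting x=1: Σ j·C(30,j) = 30·2^29 = 16106127360.

16106127360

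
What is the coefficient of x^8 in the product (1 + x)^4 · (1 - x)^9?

Coefficient of x^8 = Σ_{j} C(4,j)·1^j·C(9,8-j)·(-1)^(8-j) for j from 0 to 4.
= 9 + (-144) + 504 + (-504) + 126 = -9.

-9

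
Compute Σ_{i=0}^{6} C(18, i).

1 + 18 + 153 + 816 + 3060 + 8568 + 18564 = 31180.

31180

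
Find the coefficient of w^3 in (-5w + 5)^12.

-53710937500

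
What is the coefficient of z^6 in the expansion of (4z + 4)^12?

The general term is C(12,j)·(4z)^j·(4)^(12-j); the z^6 term has j = 6.
C(12,6) = 924.
Coefficient = C(12,6) · 4^6 · 4^6 = 924 · 4096 · 4096 = 15502147584.

15502147584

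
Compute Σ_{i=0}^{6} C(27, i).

397594

1 + 27 + 351 + 2925 + 17550 + 80730 + 296010 = 397594.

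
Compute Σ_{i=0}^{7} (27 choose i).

1285624

1 + 27 + 351 + 2925 + 17550 + 80730 + 296010 + 888030 = 1285624.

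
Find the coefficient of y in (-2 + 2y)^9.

4608

The general term is C(9,j)·(-2)^j·(2y)^(9-j); the y^1 term has j = 8.
C(9,8) = 9.
Coefficient = C(9,8) · (-2)^8 · 2^1 = 9 · 256 · 2 = 4608.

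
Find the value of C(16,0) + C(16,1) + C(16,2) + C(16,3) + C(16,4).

1 + 16 + 120 + 560 + 1820 = 2517.

2517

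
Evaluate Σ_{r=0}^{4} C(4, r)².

70

By Vandermonde's identity, Σ C(4,r)² = C(8,4) = 70.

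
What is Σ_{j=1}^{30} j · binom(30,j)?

16106127360

Differentiating (1+x)^30 and setting x=1: Σ j·C(30,j) = 30·2^29 = 16106127360.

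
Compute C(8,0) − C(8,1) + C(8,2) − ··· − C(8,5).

The partial alternating sum Σ_{k=0}^{5} (−1)^k C(8,k) = (−1)^5 C(7,5) = -21.

-21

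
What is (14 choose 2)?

91

C(14,2) = (14·13) / 2! = 182 / 2 = 91.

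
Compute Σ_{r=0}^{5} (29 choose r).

146596

1 + 29 + 406 + 3654 + 23751 + 118755 = 146596.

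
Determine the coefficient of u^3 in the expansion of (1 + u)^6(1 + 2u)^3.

190

Coefficient of u^3 = Σ_{j} C(6,j)·1^j·C(3,3-j)·2^(3-j) for j from 0 to 3.
= 8 + 72 + 90 + 20 = 190.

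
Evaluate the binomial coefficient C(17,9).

24310

C(17,9) = C(17,8) by symmetry.
C(17,8) = (17·16·15·14·13·12·11·10) / 8! = 980179200 / 40320 = 24310.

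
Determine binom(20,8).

125970

C(20,8) = (20·19·18·17·16·15·14·13) / 8! = 5079110400 / 40320 = 125970.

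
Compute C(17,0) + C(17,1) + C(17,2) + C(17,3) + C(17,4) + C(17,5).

1 + 17 + 136 + 680 + 2380 + 6188 = 9402.

9402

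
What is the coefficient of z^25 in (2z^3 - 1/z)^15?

-3075072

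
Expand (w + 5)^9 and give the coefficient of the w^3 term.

The general term is C(9,j)·(w)^j·(5)^(9-j); the w^3 term has j = 3.
C(9,3) = 84.
Coefficient = C(9,3) · 5^6 = 84 · 15625 = 1312500.

1312500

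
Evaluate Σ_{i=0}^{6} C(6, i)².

Σ C(6,i)² is the coefficient of x^6 in (1+x)^6(1+x)^6 = (1+x)^12, i.e. C(12,6) = 924.

924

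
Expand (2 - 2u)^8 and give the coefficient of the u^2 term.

7168

The general term is C(8,j)·(2)^j·(-2u)^(8-j); the u^2 term has j = 6.
C(8,6) = 28.
Coefficient = C(8,6) · 2^6 · (-2)^2 = 28 · 64 · 4 = 7168.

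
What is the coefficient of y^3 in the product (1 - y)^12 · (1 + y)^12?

0

Coefficient of y^3 = Σ_{j} C(12,j)·(-1)^j·C(12,3-j)·1^(3-j) for j from 0 to 3.
= 220 + (-792) + 792 + (-220) = 0.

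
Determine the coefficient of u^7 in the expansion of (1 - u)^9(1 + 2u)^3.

-36

Coefficient of u^7 = Σ_{j} C(9,j)·(-1)^j·C(3,7-j)·2^(7-j) for j from 4 to 7.
= 1008 + (-1512) + 504 + (-36) = -36.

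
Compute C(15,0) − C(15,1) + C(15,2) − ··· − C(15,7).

The partial alternating sum Σ_{k=0}^{7} (−1)^k C(15,k) = (−1)^7 C(14,7) = -3432.

-3432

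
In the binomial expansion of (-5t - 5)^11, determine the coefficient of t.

-537109375

The general term is C(11,j)·(-5t)^j·(-5)^(11-j); the t^1 term has j = 1.
C(11,1) = 11.
Coefficient = C(11,1) · (-5)^1 · (-5)^10 = 11 · (-5) · 9765625 = -537109375.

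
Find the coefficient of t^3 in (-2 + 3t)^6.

The general term is C(6,j)·(-2)^j·(3t)^(6-j); the t^3 term has j = 3.
C(6,3) = 20.
Coefficient = C(6,3) · (-2)^3 · 3^3 = 20 · (-8) · 27 = -4320.

-4320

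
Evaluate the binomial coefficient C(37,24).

3562467300

C(37,24) = C(37,13) by symmetry.
C(37,13) = (37·36·35·34·33·32·31·30·29·28·27·26·25) / 13! = 22183557976419840000 / 6227020800 = 3562467300.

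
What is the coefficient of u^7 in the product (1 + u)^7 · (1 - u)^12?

Coefficient of u^7 = Σ_{j} C(7,j)·1^j·C(12,7-j)·(-1)^(7-j) for j from 0 to 7.
= (-792) + 6468 + (-16632) + 17325 + (-7700) + 1386 + (-84) + 1 = -28.

-28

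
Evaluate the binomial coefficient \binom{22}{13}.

497420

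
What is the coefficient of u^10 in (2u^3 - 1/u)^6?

General term: C(6,j)·(2u^3)^j·(-1/u)^(6-j), with u-exponent 3j − 1(6−j) = 4j − 6.
Set 4j − 6 = 10: j = 4.
C(6,4) = 15; 2^4 = 16; (-1)^2 = 1.
Coefficient = 15 · 16 · 1 = 240.

240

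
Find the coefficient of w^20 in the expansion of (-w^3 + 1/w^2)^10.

45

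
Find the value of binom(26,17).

3124550

C(26,17) = C(26,9) by symmetry.
C(26,9) = (26·25·24·23·22·21·20·19·18) / 9! = 1133836704000 / 362880 = 3124550.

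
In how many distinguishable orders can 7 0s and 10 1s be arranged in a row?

Choose positions for the 0s: C(17,7) = 19448.

19448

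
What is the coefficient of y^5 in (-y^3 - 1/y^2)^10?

252

General term: C(10,j)·(-y^3)^j·(-1/y^2)^(10-j), with y-exponent 3j − 2(10−j) = 5j − 20.
Set 5j − 20 = 5: j = 5.
C(10,5) = 252; (-1)^5 = -1; (-1)^5 = -1.
Coefficient = 252 · (-1) · (-1) = 252.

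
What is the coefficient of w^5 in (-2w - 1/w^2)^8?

1024

General term: C(8,j)·(-2w)^j·(-1/w^2)^(8-j), with w-exponent 1j − 2(8−j) = 3j − 16.
Set 3j − 16 = 5: j = 7.
C(8,7) = 8; (-2)^7 = -128; (-1)^1 = -1.
Coefficient = 8 · (-128) · (-1) = 1024.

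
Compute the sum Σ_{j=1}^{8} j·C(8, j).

Differentiating (1+x)^8 and setting x=1: Σ j·C(8,j) = 8·2^7 = 1024.

1024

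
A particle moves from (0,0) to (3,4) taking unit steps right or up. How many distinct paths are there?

Each path is a sequence of 7 steps with 3 rights: C(7,3) = 35.

35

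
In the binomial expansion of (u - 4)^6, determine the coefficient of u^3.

-1280

The general term is C(6,j)·(u)^j·(-4)^(6-j); the u^3 term has j = 3.
C(6,3) = 20.
Coefficient = C(6,3) · (-4)^3 = 20 · (-64) = -1280.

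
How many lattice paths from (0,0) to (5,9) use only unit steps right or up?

Each path is a sequence of 14 steps with 5 rights: C(14,5) = 2002.

2002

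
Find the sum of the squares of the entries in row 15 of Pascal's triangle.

Σ C(15,k)² is the coefficient of x^15 in (1+x)^15(1+x)^15 = (1+x)^30, i.e. C(30,15) = 155117520.

155117520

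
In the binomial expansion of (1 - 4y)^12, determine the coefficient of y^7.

-12976128

The general term is C(12,j)·(1)^j·(-4y)^(12-j); the y^7 term has j = 5.
C(12,5) = 792.
Coefficient = C(12,5) · (-4)^7 = 792 · (-16384) = -12976128.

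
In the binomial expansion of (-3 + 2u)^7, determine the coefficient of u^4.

-15120

The general term is C(7,j)·(-3)^j·(2u)^(7-j); the u^4 term has j = 3.
C(7,3) = 35.
Coefficient = C(7,3) · (-3)^3 · 2^4 = 35 · (-27) · 16 = -15120.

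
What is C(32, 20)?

C(32,20) = C(32,12) by symmetry.
C(32,12) = (32·31·30·29·28·27·26·25·24·23·22·21) / 12! = 108155131628544000 / 479001600 = 225792840.

225792840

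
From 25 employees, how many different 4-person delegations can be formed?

12650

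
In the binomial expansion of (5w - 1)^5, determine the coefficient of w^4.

-3125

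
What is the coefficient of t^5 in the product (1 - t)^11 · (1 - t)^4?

Coefficient of t^5 = Σ_{j} C(11,j)·(-1)^j·C(4,5-j)·(-1)^(5-j) for j from 1 to 5.
= (-11) + (-220) + (-990) + (-1320) + (-462) = -3003.

-3003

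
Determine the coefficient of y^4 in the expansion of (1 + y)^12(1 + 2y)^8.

17903

Coefficient of y^4 = Σ_{j} C(12,j)·1^j·C(8,4-j)·2^(4-j) for j from 0 to 4.
= 1120 + 5376 + 7392 + 3520 + 495 = 17903.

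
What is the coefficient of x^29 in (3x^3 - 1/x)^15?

241805655

General term: C(15,j)·(3x^3)^j·(-1/x)^(15-j), with x-exponent 3j − 1(15−j) = 4j − 15.
Set 4j − 15 = 29: j = 11.
C(15,11) = 1365; 3^11 = 177147; (-1)^4 = 1.
Coefficient = 1365 · 177147 · 1 = 241805655.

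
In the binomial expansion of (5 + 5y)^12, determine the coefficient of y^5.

193359375000

The general term is C(12,j)·(5)^j·(5y)^(12-j); the y^5 term has j = 7.
C(12,7) = 792.
Coefficient = C(12,7) · 5^7 · 5^5 = 792 · 78125 · 3125 = 193359375000.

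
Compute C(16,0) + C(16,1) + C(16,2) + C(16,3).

1 + 16 + 120 + 560 = 697.

697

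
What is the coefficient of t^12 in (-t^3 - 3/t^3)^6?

18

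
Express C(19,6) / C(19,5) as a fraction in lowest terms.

7/3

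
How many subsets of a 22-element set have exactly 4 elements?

7315

Choose the 4 positions: C(22,4) = 7315.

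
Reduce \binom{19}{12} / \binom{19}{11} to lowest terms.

2/3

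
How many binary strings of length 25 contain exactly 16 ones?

Choose the 16 positions: C(25,16) = 2042975.

2042975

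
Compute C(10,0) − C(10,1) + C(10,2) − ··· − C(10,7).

-36

The partial alternating sum Σ_{k=0}^{7} (−1)^k C(10,k) = (−1)^7 C(9,7) = -36.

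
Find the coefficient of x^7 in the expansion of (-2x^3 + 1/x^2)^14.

-439296

General term: C(14,j)·(-2x^3)^j·(1/x^2)^(14-j), with x-exponent 3j − 2(14−j) = 5j − 28.
Set 5j − 28 = 7: j = 7.
C(14,7) = 3432; (-2)^7 = -128; 1^7 = 1.
Coefficient = 3432 · (-128) · 1 = -439296.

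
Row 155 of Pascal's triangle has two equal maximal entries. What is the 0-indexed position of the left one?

For odd n = 155, C(155,i) peaks at i = (n−1)/2 and (n+1)/2; the smaller is 77.

77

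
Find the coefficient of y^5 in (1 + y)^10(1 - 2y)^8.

Coefficient of y^5 = Σ_{j} C(10,j)·1^j·C(8,5-j)·(-2)^(5-j) for j from 0 to 5.
= (-1792) + 11200 + (-20160) + 13440 + (-3360) + 252 = -420.

-420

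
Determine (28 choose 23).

98280

C(28,23) = C(28,5) by symmetry.
C(28,5) = (28·27·26·25·24) / 5! = 11793600 / 120 = 98280.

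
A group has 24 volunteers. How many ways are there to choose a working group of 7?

346104

This is C(24,7) = 346104.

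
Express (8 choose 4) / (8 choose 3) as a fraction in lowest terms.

5/4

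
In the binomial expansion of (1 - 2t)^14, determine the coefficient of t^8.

768768

The general term is C(14,j)·(1)^j·(-2t)^(14-j); the t^8 term has j = 6.
C(14,6) = 3003.
Coefficient = C(14,6) · (-2)^8 = 3003 · 256 = 768768.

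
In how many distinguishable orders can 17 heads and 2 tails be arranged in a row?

171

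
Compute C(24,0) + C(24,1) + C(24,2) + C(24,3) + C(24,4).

1 + 24 + 276 + 2024 + 10626 = 12951.

12951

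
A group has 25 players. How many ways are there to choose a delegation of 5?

This is C(25,5) = 53130.

53130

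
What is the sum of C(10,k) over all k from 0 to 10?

1024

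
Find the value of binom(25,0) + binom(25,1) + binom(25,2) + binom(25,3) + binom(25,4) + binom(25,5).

1 + 25 + 300 + 2300 + 12650 + 53130 = 68406.

68406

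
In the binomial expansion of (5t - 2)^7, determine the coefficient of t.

2240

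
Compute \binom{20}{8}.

125970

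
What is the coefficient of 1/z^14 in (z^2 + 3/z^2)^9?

General term: C(9,j)·(z^2)^j·(3/z^2)^(9-j), with z-exponent 2j − 2(9−j) = 4j − 18.
Set 4j − 18 = -14: j = 1.
C(9,1) = 9; 1^1 = 1; 3^8 = 6561.
Coefficient = 9 · 1 · 6561 = 59049.

59049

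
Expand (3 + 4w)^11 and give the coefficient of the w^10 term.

34603008

The general term is C(11,j)·(3)^j·(4w)^(11-j); the w^10 term has j = 1.
C(11,1) = 11.
Coefficient = C(11,1) · 3^1 · 4^10 = 11 · 3 · 1048576 = 34603008.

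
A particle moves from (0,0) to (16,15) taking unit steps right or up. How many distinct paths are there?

300540195

Each path is a sequence of 31 steps with 16 rights: C(31,16) = 300540195.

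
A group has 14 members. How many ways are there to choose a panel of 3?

364

This is C(14,3) = 364.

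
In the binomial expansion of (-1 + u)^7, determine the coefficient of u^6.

The general term is C(7,j)·(-1)^j·(u)^(7-j); the u^6 term has j = 1.
C(7,1) = 7.
Coefficient = C(7,1) · (-1)^1 = 7 · (-1) = -7.

-7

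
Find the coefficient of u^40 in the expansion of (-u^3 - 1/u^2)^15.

-15

General term: C(15,j)·(-u^3)^j·(-1/u^2)^(15-j), with u-exponent 3j − 2(15−j) = 5j − 30.
Set 5j − 30 = 40: j = 14.
C(15,14) = 15; (-1)^14 = 1; (-1)^1 = -1.
Coefficient = 15 · 1 · (-1) = -15.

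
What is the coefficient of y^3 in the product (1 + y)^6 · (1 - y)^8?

Coefficient of y^3 = Σ_{j} C(6,j)·1^j·C(8,3-j)·(-1)^(3-j) for j from 0 to 3.
= (-56) + 168 + (-120) + 20 = 12.

12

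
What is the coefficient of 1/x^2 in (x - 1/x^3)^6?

15

General term: C(6,j)·(x)^j·(-1/x^3)^(6-j), with x-exponent 1j − 3(6−j) = 4j − 18.
Set 4j − 18 = -2: j = 4.
C(6,4) = 15; 1^4 = 1; (-1)^2 = 1.
Coefficient = 15 · 1 · 1 = 15.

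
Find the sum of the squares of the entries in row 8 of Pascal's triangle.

12870

By Vandermonde's identity, Σ C(8,i)² = C(16,8) = 12870.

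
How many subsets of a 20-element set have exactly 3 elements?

Choose the 3 positions: C(20,3) = 1140.

1140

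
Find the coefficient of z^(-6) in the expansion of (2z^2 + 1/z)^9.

18

General term: C(9,j)·(2z^2)^j·(1/z)^(9-j), with z-exponent 2j − 1(9−j) = 3j − 9.
Set 3j − 9 = -6: j = 1.
C(9,1) = 9; 2^1 = 2; 1^8 = 1.
Coefficient = 9 · 2 · 1 = 18.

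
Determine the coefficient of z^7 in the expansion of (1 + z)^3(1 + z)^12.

(1 + z)^3(1 + z)^12 = (1 + z)^15, so the coefficient of z^7 is C(15,7)·1^7 = 6435·1 = 6435.

6435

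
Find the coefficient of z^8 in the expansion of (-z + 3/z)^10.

General term: C(10,j)·(-z)^j·(3/z)^(10-j), with z-exponent 1j − 1(10−j) = 2j − 10.
Set 2j − 10 = 8: j = 9.
C(10,9) = 10; (-1)^9 = -1; 3^1 = 3.
Coefficient = 10 · (-1) · 3 = -30.

-30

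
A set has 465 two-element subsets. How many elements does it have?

31

n(n−1)/2 = 465 ⇒ n(n−1) = 930. Since 31·30 = 930, n = 31.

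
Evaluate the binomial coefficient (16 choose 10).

C(16,10) = C(16,6) by symmetry.
C(16,6) = (16·15·14·13·12·11) / 6! = 5765760 / 720 = 8008.

8008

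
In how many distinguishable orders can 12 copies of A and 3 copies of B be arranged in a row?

455

Choose positions for the A's: C(15,12) = 455.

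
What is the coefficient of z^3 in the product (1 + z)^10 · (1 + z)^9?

969

(1 + z)^10(1 + z)^9 = (1 + z)^19, so the coefficient of z^3 is C(19,3)·1^3 = 969·1 = 969.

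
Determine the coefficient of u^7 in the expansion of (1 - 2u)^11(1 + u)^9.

-5244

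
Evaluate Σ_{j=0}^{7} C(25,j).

726206

1 + 25 + 300 + 2300 + 12650 + 53130 + 177100 + 480700 = 726206.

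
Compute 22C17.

26334

C(22,17) = C(22,5) by symmetry.
C(22,5) = (22·21·20·19·18) / 5! = 3160080 / 120 = 26334.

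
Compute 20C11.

167960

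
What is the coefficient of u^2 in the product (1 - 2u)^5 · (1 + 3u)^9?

Coefficient of u^2 = Σ_{j} C(5,j)·(-2)^j·C(9,2-j)·3^(2-j) for j from 0 to 2.
= 324 + (-270) + 40 = 94.

94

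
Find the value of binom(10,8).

45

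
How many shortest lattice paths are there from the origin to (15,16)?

300540195

Each path is a sequence of 31 steps with 15 rights: C(31,15) = 300540195.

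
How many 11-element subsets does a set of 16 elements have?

4368

C(16,11) = C(16,5) by symmetry.
C(16,5) = (16·15·14·13·12) / 5! = 524160 / 120 = 4368.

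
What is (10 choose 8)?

45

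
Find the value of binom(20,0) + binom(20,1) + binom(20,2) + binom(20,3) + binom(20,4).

6196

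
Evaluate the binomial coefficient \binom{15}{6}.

5005

C(15,6) = (15·14·13·12·11·10) / 6! = 3603600 / 720 = 5005.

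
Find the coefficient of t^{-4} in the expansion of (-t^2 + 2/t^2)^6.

240

General term: C(6,j)·(-t^2)^j·(2/t^2)^(6-j), with t-exponent 2j − 2(6−j) = 4j − 12.
Set 4j − 12 = -4: j = 2.
C(6,2) = 15; (-1)^2 = 1; 2^4 = 16.
Coefficient = 15 · 1 · 16 = 240.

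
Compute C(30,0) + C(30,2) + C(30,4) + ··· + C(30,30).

536870912

Half of (1+1)^30 + (1−1)^30 gives the even-index sum: 2^29 = 536870912.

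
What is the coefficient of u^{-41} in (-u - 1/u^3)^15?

General term: C(15,j)·(-u)^j·(-1/u^3)^(15-j), with u-exponent 1j − 3(15−j) = 4j − 45.
Set 4j − 45 = -41: j = 1.
C(15,1) = 15; (-1)^1 = -1; (-1)^14 = 1.
Coefficient = 15 · (-1) · 1 = -15.

-15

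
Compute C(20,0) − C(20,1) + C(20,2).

The partial alternating sum Σ_{k=0}^{2} (−1)^k C(20,k) = (−1)^2 C(19,2) = 171.

171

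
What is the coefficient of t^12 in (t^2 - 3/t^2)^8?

-24

General term: C(8,j)·(t^2)^j·(-3/t^2)^(8-j), with t-exponent 2j − 2(8−j) = 4j − 16.
Set 4j − 16 = 12: j = 7.
C(8,7) = 8; 1^7 = 1; (-3)^1 = -3.
Coefficient = 8 · 1 · (-3) = -24.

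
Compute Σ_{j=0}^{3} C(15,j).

1 + 15 + 105 + 455 = 576.

576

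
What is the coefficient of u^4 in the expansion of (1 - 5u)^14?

625625

The general term is C(14,j)·(1)^j·(-5u)^(14-j); the u^4 term has j = 10.
C(14,10) = 1001.
Coefficient = C(14,10) · (-5)^4 = 1001 · 625 = 625625.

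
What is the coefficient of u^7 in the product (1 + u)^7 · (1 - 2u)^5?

99

Coefficient of u^7 = Σ_{j} C(7,j)·1^j·C(5,7-j)·(-2)^(7-j) for j from 2 to 7.
= (-672) + 2800 + (-2800) + 840 + (-70) + 1 = 99.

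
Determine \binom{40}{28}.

5586853480

C(40,28) = C(40,12) by symmetry.
C(40,12) = (40·39·38·37·36·35·34·33·32·31·30·29) / 12! = 2676111755885568000 / 479001600 = 5586853480.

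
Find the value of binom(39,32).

15380937

C(39,32) = C(39,7) by symmetry.
C(39,7) = (39·38·37·36·35·34·33) / 7! = 77519922480 / 5040 = 15380937.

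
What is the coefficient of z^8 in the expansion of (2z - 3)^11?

-1140480

The general term is C(11,j)·(2z)^j·(-3)^(11-j); the z^8 term has j = 8.
C(11,8) = 165.
Coefficient = C(11,8) · 2^8 · (-3)^3 = 165 · 256 · (-27) = -1140480.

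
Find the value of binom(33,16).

1166803110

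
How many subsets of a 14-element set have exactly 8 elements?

3003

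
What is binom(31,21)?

C(31,21) = C(31,10) by symmetry.
C(31,10) = (31·30·29·28·27·26·25·24·23·22) / 10! = 160945136352000 / 3628800 = 44352165.

44352165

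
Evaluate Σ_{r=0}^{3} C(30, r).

4526

1 + 30 + 435 + 4060 = 4526.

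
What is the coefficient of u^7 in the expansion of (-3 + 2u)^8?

-3072

The general term is C(8,j)·(-3)^j·(2u)^(8-j); the u^7 term has j = 1.
C(8,1) = 8.
Coefficient = C(8,1) · (-3)^1 · 2^7 = 8 · (-3) · 128 = -3072.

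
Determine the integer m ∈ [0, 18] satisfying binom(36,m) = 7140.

C(36,m) increases on 0 ≤ m ≤ 18. C(36,2) = 630 and C(36,3) = 7140, so m = 3.

3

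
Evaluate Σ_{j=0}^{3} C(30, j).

4526

1 + 30 + 435 + 4060 = 4526.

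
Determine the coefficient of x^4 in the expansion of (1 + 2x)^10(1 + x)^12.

Coefficient of x^4 = Σ_{j} C(10,j)·2^j·C(12,4-j)·1^(4-j) for j from 0 to 4.
= 495 + 4400 + 11880 + 11520 + 3360 = 31655.

31655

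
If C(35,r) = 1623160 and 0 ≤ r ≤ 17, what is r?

6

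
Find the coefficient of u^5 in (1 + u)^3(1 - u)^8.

14

Coefficient of u^5 = Σ_{j} C(3,j)·1^j·C(8,5-j)·(-1)^(5-j) for j from 0 to 3.
= (-56) + 210 + (-168) + 28 = 14.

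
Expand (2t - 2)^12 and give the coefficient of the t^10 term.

270336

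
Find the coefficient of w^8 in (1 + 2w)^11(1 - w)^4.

-3168

Coefficient of w^8 = Σ_{j} C(11,j)·2^j·C(4,8-j)·(-1)^(8-j) for j from 4 to 8.
= 5280 + (-59136) + 177408 + (-168960) + 42240 = -3168.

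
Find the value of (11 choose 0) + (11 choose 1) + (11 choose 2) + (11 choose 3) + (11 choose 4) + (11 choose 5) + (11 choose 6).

1486

1 + 11 + 55 + 165 + 330 + 462 + 462 = 1486.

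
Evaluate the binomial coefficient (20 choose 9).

C(20,9) = (20·19·18·17·16·15·14·13·12) / 9! = 60949324800 / 362880 = 167960.

167960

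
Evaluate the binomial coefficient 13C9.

C(13,9) = C(13,4) by symmetry.
C(13,4) = (13·12·11·10) / 4! = 17160 / 24 = 715.

715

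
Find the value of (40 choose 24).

62852101650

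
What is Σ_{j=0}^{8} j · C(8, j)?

1024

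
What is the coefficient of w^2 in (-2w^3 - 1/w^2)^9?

-2016

General term: C(9,j)·(-2w^3)^j·(-1/w^2)^(9-j), with w-exponent 3j − 2(9−j) = 5j − 18.
Set 5j − 18 = 2: j = 4.
C(9,4) = 126; (-2)^4 = 16; (-1)^5 = -1.
Coefficient = 126 · 16 · (-1) = -2016.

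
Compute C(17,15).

C(17,15) = C(17,2) by symmetry.
C(17,2) = (17·16) / 2! = 272 / 2 = 136.

136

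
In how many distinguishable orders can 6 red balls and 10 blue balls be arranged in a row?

Choose positions for the red balls: C(16,6) = 8008.

8008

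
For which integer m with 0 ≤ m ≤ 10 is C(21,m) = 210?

2

C(21,m) increases on 0 ≤ m ≤ 10. C(21,1) = 21 and C(21,2) = 210, so m = 2.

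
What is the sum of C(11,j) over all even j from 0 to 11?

1024

Even-j terms of row 11 sum to 2^10 = 1024.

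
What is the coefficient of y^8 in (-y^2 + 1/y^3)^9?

-36

General term: C(9,j)·(-y^2)^j·(1/y^3)^(9-j), with y-exponent 2j − 3(9−j) = 5j − 27.
Set 5j − 27 = 8: j = 7.
C(9,7) = 36; (-1)^7 = -1; 1^2 = 1.
Coefficient = 36 · (-1) · 1 = -36.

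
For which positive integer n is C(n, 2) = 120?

16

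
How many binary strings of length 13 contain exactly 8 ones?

Choose the 8 positions: C(13,8) = 1287.

1287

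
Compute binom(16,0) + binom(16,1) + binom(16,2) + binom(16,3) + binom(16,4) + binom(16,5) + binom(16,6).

14893

1 + 16 + 120 + 560 + 1820 + 4368 + 8008 = 14893.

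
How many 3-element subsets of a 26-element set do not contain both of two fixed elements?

All 3-subsets: C(26,3) = 2600. Those containing both fixed elements: C(24,1) = 24.
2600 − 24 = 2576.

2576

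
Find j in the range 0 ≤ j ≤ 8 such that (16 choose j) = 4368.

C(16,j) increases on 0 ≤ j ≤ 8. C(16,4) = 1820 and C(16,5) = 4368, so j = 5.

5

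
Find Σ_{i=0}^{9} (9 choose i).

512

Setting x = 1 in (1+x)^9 gives Σ C(9,i) = 2^9 = 512.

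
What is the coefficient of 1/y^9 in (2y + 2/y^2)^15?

210862080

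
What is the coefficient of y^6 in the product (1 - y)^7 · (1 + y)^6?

-20

Coefficient of y^6 = Σ_{j} C(7,j)·(-1)^j·C(6,6-j)·1^(6-j) for j from 0 to 6.
= 1 + (-42) + 315 + (-700) + 525 + (-126) + 7 = -20.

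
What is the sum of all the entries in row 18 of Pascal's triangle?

262144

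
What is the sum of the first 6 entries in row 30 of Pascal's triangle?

174437

1 + 30 + 435 + 4060 + 27405 + 142506 = 174437.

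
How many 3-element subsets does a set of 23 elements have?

1771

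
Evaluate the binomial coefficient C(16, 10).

8008

C(16,10) = C(16,6) by symmetry.
C(16,6) = (16·15·14·13·12·11) / 6! = 5765760 / 720 = 8008.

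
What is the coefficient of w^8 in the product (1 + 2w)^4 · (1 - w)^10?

Coefficient of w^8 = Σ_{j} C(4,j)·2^j·C(10,8-j)·(-1)^(8-j) for j from 0 to 4.
= 45 + (-960) + 5040 + (-8064) + 3360 = -579.

-579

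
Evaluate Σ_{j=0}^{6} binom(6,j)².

By Vandermonde's identity, Σ C(6,j)² = C(12,6) = 924.

924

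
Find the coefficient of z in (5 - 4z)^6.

The general term is C(6,j)·(5)^j·(-4z)^(6-j); the z^1 term has j = 5.
C(6,5) = 6.
Coefficient = C(6,5) · 5^5 · (-4)^1 = 6 · 3125 · (-4) = -75000.

-75000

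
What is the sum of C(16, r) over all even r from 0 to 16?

32768

Half of (1+1)^16 + (1−1)^16 gives the even-index sum: 2^15 = 32768.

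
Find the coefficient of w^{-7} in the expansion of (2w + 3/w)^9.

118098

General term: C(9,j)·(2w)^j·(3/w)^(9-j), with w-exponent 1j − 1(9−j) = 2j − 9.
Set 2j − 9 = -7: j = 1.
C(9,1) = 9; 2^1 = 2; 3^8 = 6561.
Coefficient = 9 · 2 · 6561 = 118098.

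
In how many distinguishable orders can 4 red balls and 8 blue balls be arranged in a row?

Choose positions for the red balls: C(12,4) = 495.

495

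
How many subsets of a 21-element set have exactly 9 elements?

293930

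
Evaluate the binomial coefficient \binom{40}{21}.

C(40,21) = C(40,19) by symmetry.
C(40,19) = (40·39·38·37·36·35·34·33·32·31·30·29·28·27·26·25·24·23·22) / 19! = 15969861751731289590988800000 / 121645100408832000 = 131282408400.

131282408400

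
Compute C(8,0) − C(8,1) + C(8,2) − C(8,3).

-35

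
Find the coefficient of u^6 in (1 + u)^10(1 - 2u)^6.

Coefficient of u^6 = Σ_{j} C(10,j)·1^j·C(6,6-j)·(-2)^(6-j) for j from 0 to 6.
= 64 + (-1920) + 10800 + (-19200) + 12600 + (-3024) + 210 = -470.

-470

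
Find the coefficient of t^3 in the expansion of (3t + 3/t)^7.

General term: C(7,j)·(3t)^j·(3/t)^(7-j), with t-exponent 1j − 1(7−j) = 2j − 7.
Set 2j − 7 = 3: j = 5.
C(7,5) = 21; 3^5 = 243; 3^2 = 9.
Coefficient = 21 · 243 · 9 = 45927.

45927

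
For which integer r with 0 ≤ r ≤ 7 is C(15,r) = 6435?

7

C(15,r) increases on 0 ≤ r ≤ 7. C(15,6) = 5005 and C(15,7) = 6435, so r = 7.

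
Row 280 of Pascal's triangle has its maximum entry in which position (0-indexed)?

140

C(280,j) is maximized at j = 280/2 = 140.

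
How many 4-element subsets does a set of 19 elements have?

C(19,4) = (19·18·17·16) / 4! = 93024 / 24 = 3876.

3876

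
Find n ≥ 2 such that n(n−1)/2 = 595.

35

n(n−1)/2 = 595 ⇒ n(n−1) = 1190. Since 35·34 = 1190, n = 35.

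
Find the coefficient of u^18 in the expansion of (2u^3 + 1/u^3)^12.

112640

General term: C(12,j)·(2u^3)^j·(1/u^3)^(12-j), with u-exponent 3j − 3(12−j) = 6j − 36.
Set 6j − 36 = 18: j = 9.
C(12,9) = 220; 2^9 = 512; 1^3 = 1.
Coefficient = 220 · 512 · 1 = 112640.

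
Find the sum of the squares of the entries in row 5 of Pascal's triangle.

Σ C(5,k)² is the coefficient of x^5 in (1+x)^5(1+x)^5 = (1+x)^10, i.e. C(10,5) = 252.

252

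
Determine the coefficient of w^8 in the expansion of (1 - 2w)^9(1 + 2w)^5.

-11520

Coefficient of w^8 = Σ_{j} C(9,j)·(-2)^j·C(5,8-j)·2^(8-j) for j from 3 to 8.
= (-21504) + 161280 + (-322560) + 215040 + (-46080) + 2304 = -11520.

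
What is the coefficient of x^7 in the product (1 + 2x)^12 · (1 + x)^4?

Coefficient of x^7 = Σ_{j} C(12,j)·2^j·C(4,7-j)·1^(7-j) for j from 3 to 7.
= 1760 + 31680 + 152064 + 236544 + 101376 = 523424.

523424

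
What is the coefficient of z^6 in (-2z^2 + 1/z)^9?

-4032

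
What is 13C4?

715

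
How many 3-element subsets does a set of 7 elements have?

C(7,3) = (7·6·5) / 3! = 210 / 6 = 35.

35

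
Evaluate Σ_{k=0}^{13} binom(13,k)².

10400600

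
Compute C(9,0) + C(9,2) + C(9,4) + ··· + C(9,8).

Half of (1+1)^9 + (1−1)^9 gives the even-index sum: 2^8 = 256.

256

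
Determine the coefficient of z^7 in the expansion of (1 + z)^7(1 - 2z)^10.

-2983

Coefficient of z^7 = Σ_{j} C(7,j)·1^j·C(10,7-j)·(-2)^(7-j) for j from 0 to 7.
= (-15360) + 94080 + (-169344) + 117600 + (-33600) + 3780 + (-140) + 1 = -2983.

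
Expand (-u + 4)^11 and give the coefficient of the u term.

The general term is C(11,j)·(-u)^j·(4)^(11-j); the u^1 term has j = 1.
C(11,1) = 11.
Coefficient = C(11,1) · (-1)^1 · 4^10 = 11 · (-1) · 1048576 = -11534336.

-11534336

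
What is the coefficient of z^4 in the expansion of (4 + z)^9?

129024

The general term is C(9,j)·(4)^j·(z)^(9-j); the z^4 term has j = 5.
C(9,5) = 126.
Coefficient = C(9,5) · 4^5 = 126 · 1024 = 129024.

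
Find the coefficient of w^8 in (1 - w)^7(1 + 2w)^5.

270

Coefficient of w^8 = Σ_{j} C(7,j)·(-1)^j·C(5,8-j)·2^(8-j) for j from 3 to 7.
= (-1120) + 2800 + (-1680) + 280 + (-10) = 270.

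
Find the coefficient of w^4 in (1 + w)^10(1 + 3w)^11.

Coefficient of w^4 = Σ_{j} C(10,j)·1^j·C(11,4-j)·3^(4-j) for j from 0 to 4.
= 26730 + 44550 + 22275 + 3960 + 210 = 97725.

97725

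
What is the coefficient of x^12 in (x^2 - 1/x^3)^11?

General term: C(11,j)·(x^2)^j·(-1/x^3)^(11-j), with x-exponent 2j − 3(11−j) = 5j − 33.
Set 5j − 33 = 12: j = 9.
C(11,9) = 55; 1^9 = 1; (-1)^2 = 1.
Coefficient = 55 · 1 · 1 = 55.

55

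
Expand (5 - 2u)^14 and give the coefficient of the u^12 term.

The general term is C(14,j)·(5)^j·(-2u)^(14-j); the u^12 term has j = 2.
C(14,2) = 91.
Coefficient = C(14,2) · 5^2 · (-2)^12 = 91 · 25 · 4096 = 9318400.

9318400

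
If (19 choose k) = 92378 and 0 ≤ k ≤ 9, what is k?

9

C(19,k) increases on 0 ≤ k ≤ 9. C(19,8) = 75582 and C(19,9) = 92378, so k = 9.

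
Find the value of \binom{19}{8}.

75582

C(19,8) = (19·18·17·16·15·14·13·12) / 8! = 3047466240 / 40320 = 75582.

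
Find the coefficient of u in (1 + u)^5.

The general term is C(5,j)·(1)^j·(u)^(5-j); the u^1 term has j = 4.
C(5,4) = 5.
Coefficient = C(5,4) = 5.

5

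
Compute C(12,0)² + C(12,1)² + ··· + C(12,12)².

2704156

By Vandermonde's identity, Σ C(12,j)² = C(24,12) = 2704156.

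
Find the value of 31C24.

2629575

C(31,24) = C(31,7) by symmetry.
C(31,7) = (31·30·29·28·27·26·25) / 7! = 13253058000 / 5040 = 2629575.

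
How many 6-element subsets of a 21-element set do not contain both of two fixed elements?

All 6-subsets: C(21,6) = 54264. Those containing both fixed elements: C(19,4) = 3876.
54264 − 3876 = 50388.

50388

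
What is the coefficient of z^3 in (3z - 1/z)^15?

98513415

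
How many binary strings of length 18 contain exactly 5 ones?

8568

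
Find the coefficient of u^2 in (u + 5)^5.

The general term is C(5,j)·(u)^j·(5)^(5-j); the u^2 term has j = 2.
C(5,2) = 10.
Coefficient = C(5,2) · 5^3 = 10 · 125 = 1250.

1250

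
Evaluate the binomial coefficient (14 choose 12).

C(14,12) = C(14,2) by symmetry.
C(14,2) = (14·13) / 2! = 182 / 2 = 91.

91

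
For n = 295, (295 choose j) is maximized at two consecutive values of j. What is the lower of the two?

147

For odd n = 295, C(295,j) peaks at j = (n−1)/2 and (n+1)/2; the lower is 147.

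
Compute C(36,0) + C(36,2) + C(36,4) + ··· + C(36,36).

Half of (1+1)^36 + (1−1)^36 gives the even-index sum: 2^35 = 34359738368.

34359738368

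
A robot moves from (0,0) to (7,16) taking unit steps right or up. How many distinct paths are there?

Each path is a sequence of 23 steps with 7 rights: C(23,7) = 245157.

245157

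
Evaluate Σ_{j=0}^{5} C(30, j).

174437

1 + 30 + 435 + 4060 + 27405 + 142506 = 174437.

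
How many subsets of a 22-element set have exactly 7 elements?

170544

Choose the 7 positions: C(22,7) = 170544.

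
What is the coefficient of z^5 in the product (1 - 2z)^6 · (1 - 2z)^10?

-139776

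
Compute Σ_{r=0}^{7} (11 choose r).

1 + 11 + 55 + 165 + 330 + 462 + 462 + 330 = 1816.

1816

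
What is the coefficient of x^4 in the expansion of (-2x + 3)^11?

11547360

The general term is C(11,j)·(-2x)^j·(3)^(11-j); the x^4 term has j = 4.
C(11,4) = 330.
Coefficient = C(11,4) · (-2)^4 · 3^7 = 330 · 16 · 2187 = 11547360.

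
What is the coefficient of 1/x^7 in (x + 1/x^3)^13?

General term: C(13,j)·(x)^j·(1/x^3)^(13-j), with x-exponent 1j − 3(13−j) = 4j − 39.
Set 4j − 39 = -7: j = 8.
C(13,8) = 1287; 1^8 = 1; 1^5 = 1.
Coefficient = 1287 · 1 · 1 = 1287.

1287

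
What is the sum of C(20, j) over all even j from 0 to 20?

524288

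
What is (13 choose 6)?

C(13,6) = (13·12·11·10·9·8) / 6! = 1235520 / 720 = 1716.

1716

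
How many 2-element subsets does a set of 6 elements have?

C(6,2) = (6·5) / 2! = 30 / 2 = 15.

15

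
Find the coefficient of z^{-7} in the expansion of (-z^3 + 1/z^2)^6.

-6

General term: C(6,j)·(-z^3)^j·(1/z^2)^(6-j), with z-exponent 3j − 2(6−j) = 5j − 12.
Set 5j − 12 = -7: j = 1.
C(6,1) = 6; (-1)^1 = -1; 1^5 = 1.
Coefficient = 6 · (-1) · 1 = -6.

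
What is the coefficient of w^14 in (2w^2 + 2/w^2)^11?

General term: C(11,j)·(2w^2)^j·(2/w^2)^(11-j), with w-exponent 2j − 2(11−j) = 4j − 22.
Set 4j − 22 = 14: j = 9.
C(11,9) = 55; 2^9 = 512; 2^2 = 4.
Coefficient = 55 · 512 · 4 = 112640.

112640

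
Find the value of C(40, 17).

88732378800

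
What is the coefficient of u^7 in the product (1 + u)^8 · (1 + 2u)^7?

Coefficient of u^7 = Σ_{j} C(8,j)·1^j·C(7,7-j)·2^(7-j) for j from 0 to 7.
= 128 + 3584 + 18816 + 31360 + 19600 + 4704 + 392 + 8 = 78592.

78592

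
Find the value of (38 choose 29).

163011640

C(38,29) = C(38,9) by symmetry.
C(38,9) = (38·37·36·35·34·33·32·31·30) / 9! = 59153663923200 / 362880 = 163011640.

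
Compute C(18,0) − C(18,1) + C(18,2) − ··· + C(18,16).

17

The partial alternating sum Σ_{k=0}^{16} (−1)^k C(18,k) = (−1)^16 C(17,16) = 17.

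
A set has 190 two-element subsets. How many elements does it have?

20

n(n−1)/2 = 190 ⇒ n(n−1) = 380. Since 20·19 = 380, n = 20.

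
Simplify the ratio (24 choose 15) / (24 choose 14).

C(n,k+1)/C(n,k) = (n−k)/(k+1) = (24−14)/(14+1) = 10/15 = 2/3.

2/3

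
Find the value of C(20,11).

167960

C(20,11) = C(20,9) by symmetry.
C(20,9) = (20·19·18·17·16·15·14·13·12) / 9! = 60949324800 / 362880 = 167960.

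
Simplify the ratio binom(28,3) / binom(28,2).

26/3

C(n,k+1)/C(n,k) = (n−k)/(k+1) = (28−2)/(2+1) = 26/3.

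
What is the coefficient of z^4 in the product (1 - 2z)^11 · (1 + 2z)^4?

Coefficient of z^4 = Σ_{j} C(11,j)·(-2)^j·C(4,4-j)·2^(4-j) for j from 0 to 4.
= 16 + (-704) + 5280 + (-10560) + 5280 = -688.

-688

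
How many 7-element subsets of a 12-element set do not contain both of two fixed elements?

All 7-subsets: C(12,7) = 792. Those containing both fixed elements: C(10,5) = 252.
792 − 252 = 540.

540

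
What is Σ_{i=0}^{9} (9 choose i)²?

Σ C(9,i)² is the coefficient of x^9 in (1+x)^9(1+x)^9 = (1+x)^18, i.e. C(18,9) = 48620.

48620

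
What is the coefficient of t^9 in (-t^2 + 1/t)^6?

General term: C(6,j)·(-t^2)^j·(1/t)^(6-j), with t-exponent 2j − 1(6−j) = 3j − 6.
Set 3j − 6 = 9: j = 5.
C(6,5) = 6; (-1)^5 = -1; 1^1 = 1.
Coefficient = 6 · (-1) · 1 = -6.

-6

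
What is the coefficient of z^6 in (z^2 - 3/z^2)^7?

General term: C(7,j)·(z^2)^j·(-3/z^2)^(7-j), with z-exponent 2j − 2(7−j) = 4j − 14.
Set 4j − 14 = 6: j = 5.
C(7,5) = 21; 1^5 = 1; (-3)^2 = 9.
Coefficient = 21 · 1 · 9 = 189.

189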